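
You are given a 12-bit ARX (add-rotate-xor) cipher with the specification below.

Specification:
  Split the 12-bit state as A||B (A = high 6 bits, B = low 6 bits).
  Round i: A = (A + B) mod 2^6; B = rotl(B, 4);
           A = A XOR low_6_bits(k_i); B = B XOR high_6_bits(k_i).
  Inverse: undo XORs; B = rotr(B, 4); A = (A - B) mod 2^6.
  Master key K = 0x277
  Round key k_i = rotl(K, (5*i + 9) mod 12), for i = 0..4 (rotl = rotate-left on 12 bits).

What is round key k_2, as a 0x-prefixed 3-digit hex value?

K = 0x277
k_0 = rotl(K, (5*0+9) mod 12) = rotl(K, 9) = 0xE4E
k_1 = rotl(K, (5*1+9) mod 12) = rotl(K, 2) = 0x9DC
k_2 = rotl(K, (5*2+9) mod 12) = rotl(K, 7) = 0xB93

0xB93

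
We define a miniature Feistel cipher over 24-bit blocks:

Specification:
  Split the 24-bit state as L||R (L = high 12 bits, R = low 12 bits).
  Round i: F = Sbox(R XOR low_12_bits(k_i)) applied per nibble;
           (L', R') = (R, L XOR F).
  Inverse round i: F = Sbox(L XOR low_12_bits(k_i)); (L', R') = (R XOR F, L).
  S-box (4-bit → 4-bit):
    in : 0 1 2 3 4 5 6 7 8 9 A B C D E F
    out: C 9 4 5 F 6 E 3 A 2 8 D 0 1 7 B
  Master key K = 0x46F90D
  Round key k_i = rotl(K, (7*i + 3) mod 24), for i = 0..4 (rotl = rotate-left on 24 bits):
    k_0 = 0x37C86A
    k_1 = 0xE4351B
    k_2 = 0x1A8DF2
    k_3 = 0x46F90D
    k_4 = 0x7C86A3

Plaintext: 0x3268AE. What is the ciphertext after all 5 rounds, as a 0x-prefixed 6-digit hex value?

s_0 = plaintext = 0x3268AE
s_1 = Round(s_0, k_0) = 0x8AEF29
s_2 = Round(s_1, k_1) = 0xF290FA
s_3 = Round(s_2, k_2) = 0x0FAEE3
s_4 = Round(s_3, k_3) = 0xEE338D
s_5 = Round(s_4, k_4) = 0x38D8A4

0x38D8A4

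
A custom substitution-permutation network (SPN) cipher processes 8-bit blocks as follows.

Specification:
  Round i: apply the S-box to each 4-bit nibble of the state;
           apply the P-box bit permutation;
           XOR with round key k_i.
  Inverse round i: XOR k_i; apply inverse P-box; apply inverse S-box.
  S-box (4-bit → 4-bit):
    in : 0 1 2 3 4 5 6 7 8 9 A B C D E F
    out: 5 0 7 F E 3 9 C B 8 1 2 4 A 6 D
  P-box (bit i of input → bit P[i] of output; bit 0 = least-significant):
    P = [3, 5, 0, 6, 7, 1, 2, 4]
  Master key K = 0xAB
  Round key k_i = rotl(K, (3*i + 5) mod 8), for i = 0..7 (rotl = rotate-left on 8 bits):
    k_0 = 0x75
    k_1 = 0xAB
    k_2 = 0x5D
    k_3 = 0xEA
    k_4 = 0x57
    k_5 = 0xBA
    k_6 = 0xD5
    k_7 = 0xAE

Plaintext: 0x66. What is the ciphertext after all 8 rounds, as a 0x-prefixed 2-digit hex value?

s_0 = plaintext = 0x66
s_1 = Round(s_0, k_0) = 0xAD
s_2 = Round(s_1, k_1) = 0x4B
s_3 = Round(s_2, k_2) = 0x6B
s_4 = Round(s_3, k_3) = 0x5A
s_5 = Round(s_4, k_4) = 0xDD
s_6 = Round(s_5, k_5) = 0xC8
s_7 = Round(s_6, k_6) = 0xB9
s_8 = Round(s_7, k_7) = 0xEC

0xEC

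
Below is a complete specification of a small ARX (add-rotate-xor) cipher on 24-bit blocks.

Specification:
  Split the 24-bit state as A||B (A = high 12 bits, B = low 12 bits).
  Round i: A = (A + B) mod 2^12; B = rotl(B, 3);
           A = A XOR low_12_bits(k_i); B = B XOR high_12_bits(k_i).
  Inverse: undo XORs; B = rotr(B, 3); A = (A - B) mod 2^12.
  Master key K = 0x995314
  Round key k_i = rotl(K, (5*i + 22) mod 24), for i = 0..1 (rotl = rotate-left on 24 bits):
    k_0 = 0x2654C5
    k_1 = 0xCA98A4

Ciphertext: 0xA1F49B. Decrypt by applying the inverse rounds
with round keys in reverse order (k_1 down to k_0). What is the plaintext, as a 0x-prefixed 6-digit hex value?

s_0 = ciphertext = 0xA1F49B
s_1 = InvRound(s_0, k_1) = 0xDB5506
s_2 = InvRound(s_1, k_0) = 0x2846EC

0x2846EC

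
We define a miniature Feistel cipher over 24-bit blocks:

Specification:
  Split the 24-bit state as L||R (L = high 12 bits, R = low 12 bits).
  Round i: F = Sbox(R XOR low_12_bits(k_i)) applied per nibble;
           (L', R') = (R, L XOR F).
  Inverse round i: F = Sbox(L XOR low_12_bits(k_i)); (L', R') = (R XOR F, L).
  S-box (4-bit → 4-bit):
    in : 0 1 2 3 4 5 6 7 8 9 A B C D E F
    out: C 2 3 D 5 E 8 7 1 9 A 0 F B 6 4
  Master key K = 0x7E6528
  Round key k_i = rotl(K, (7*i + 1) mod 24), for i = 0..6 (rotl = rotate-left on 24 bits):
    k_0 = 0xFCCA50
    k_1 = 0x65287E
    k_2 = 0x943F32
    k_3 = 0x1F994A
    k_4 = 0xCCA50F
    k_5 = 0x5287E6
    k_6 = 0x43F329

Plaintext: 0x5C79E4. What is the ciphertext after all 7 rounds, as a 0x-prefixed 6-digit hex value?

s_0 = plaintext = 0x5C79E4
s_1 = Round(s_0, k_0) = 0x9E48C2
s_2 = Round(s_1, k_1) = 0x8C25EB
s_3 = Round(s_2, k_2) = 0x5EB27B
s_4 = Round(s_3, k_3) = 0x27B539
s_5 = Round(s_4, k_4) = 0x539EA3
s_6 = Round(s_5, k_5) = 0xEA3C67
s_7 = Round(s_6, k_6) = 0xC67AF5

0xC67AF5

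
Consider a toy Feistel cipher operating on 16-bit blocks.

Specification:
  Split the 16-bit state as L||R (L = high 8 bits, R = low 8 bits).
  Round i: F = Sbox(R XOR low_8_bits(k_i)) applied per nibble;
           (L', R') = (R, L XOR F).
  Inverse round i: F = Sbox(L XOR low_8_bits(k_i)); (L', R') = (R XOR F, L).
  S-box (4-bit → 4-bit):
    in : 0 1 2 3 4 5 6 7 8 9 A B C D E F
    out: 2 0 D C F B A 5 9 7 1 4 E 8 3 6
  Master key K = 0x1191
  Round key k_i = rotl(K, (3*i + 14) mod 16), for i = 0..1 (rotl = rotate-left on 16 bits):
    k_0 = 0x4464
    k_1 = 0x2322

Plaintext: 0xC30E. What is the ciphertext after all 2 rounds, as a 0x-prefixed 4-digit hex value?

s_0 = plaintext = 0xC30E
s_1 = Round(s_0, k_0) = 0x0E62
s_2 = Round(s_1, k_1) = 0x62FC

0x62FC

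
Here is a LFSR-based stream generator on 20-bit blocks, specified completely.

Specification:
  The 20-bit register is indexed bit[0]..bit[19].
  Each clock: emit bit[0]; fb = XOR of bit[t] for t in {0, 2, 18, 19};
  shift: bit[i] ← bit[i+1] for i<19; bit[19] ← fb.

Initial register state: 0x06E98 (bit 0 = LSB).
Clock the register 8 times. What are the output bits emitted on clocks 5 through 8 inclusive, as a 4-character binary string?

1001

reg_0 = 0x06E98
clock 1: out=0, reg = 0x0374C
clock 2: out=0, reg = 0x81BA6
clock 3: out=0, reg = 0x40DD3
clock 4: out=1, reg = 0x206E9
clock 5: out=1, reg = 0x90374
clock 6: out=0, reg = 0x481BA
clock 7: out=0, reg = 0xA40DD
clock 8: out=1, reg = 0xD206E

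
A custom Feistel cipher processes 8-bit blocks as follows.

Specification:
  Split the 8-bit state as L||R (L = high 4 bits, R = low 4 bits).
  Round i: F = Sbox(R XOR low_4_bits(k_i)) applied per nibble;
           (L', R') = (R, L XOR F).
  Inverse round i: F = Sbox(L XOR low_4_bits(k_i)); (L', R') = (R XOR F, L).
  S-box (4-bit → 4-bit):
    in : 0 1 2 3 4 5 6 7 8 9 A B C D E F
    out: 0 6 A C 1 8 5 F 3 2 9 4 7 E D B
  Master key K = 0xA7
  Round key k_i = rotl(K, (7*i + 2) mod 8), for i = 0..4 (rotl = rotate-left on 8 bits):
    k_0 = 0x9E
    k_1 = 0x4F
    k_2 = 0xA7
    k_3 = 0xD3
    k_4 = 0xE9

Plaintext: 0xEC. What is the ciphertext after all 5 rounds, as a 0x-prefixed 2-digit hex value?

0xFA

s_0 = plaintext = 0xEC
s_1 = Round(s_0, k_0) = 0xC4
s_2 = Round(s_1, k_1) = 0x48
s_3 = Round(s_2, k_2) = 0x8F
s_4 = Round(s_3, k_3) = 0xFF
s_5 = Round(s_4, k_4) = 0xFA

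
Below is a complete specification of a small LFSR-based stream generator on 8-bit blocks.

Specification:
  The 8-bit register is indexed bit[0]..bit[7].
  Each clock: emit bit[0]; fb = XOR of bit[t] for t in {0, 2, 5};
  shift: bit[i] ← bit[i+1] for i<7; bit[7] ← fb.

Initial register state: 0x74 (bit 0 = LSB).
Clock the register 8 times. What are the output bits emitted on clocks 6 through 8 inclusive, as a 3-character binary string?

110

reg_0 = 0x74
clock 1: out=0, reg = 0x3A
clock 2: out=0, reg = 0x9D
clock 3: out=1, reg = 0x4E
clock 4: out=0, reg = 0xA7
clock 5: out=1, reg = 0xD3
clock 6: out=1, reg = 0xE9
clock 7: out=1, reg = 0x74
clock 8: out=0, reg = 0x3A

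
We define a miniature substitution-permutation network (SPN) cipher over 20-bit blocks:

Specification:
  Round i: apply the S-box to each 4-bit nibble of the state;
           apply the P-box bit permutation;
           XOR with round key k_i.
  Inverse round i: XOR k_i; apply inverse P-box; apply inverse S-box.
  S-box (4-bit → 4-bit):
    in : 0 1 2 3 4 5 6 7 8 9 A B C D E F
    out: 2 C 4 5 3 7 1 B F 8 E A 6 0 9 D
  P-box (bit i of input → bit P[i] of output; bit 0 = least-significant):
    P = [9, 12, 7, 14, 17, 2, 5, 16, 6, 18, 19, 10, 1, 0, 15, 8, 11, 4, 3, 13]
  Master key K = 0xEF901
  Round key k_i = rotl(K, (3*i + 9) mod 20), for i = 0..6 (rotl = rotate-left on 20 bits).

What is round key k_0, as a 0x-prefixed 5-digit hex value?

K = 0xEF901
k_0 = rotl(K, (3*0+9) mod 20) = rotl(K, 9) = 0x203DF

0x203DF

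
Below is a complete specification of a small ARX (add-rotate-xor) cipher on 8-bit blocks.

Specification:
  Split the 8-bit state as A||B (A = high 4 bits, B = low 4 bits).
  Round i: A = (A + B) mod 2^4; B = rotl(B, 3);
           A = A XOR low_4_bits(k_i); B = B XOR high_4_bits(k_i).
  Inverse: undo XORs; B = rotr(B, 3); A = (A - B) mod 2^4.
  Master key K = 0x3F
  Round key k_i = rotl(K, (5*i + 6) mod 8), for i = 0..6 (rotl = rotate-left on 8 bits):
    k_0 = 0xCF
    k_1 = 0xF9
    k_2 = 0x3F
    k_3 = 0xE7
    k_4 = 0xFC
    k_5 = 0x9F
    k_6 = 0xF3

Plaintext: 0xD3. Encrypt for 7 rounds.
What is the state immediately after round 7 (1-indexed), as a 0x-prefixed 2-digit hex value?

0x38

s_0 = plaintext = 0xD3
s_1 = Round(s_0, k_0) = 0xF5
s_2 = Round(s_1, k_1) = 0xD5
s_3 = Round(s_2, k_2) = 0xD9
s_4 = Round(s_3, k_3) = 0x12
s_5 = Round(s_4, k_4) = 0xFE
s_6 = Round(s_5, k_5) = 0x2E
s_7 = Round(s_6, k_6) = 0x38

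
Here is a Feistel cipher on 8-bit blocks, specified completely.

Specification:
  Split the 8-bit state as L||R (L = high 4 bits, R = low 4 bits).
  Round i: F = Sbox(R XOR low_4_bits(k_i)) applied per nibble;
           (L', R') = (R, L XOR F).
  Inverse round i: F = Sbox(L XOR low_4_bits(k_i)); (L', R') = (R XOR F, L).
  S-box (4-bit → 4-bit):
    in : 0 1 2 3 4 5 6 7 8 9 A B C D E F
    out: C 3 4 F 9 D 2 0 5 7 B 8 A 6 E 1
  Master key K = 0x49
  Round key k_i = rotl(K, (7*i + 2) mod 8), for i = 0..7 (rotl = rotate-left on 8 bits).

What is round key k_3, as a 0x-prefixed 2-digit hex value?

K = 0x49
k_0 = rotl(K, (7*0+2) mod 8) = rotl(K, 2) = 0x25
k_1 = rotl(K, (7*1+2) mod 8) = rotl(K, 1) = 0x92
k_2 = rotl(K, (7*2+2) mod 8) = rotl(K, 0) = 0x49
k_3 = rotl(K, (7*3+2) mod 8) = rotl(K, 7) = 0xA4

0xA4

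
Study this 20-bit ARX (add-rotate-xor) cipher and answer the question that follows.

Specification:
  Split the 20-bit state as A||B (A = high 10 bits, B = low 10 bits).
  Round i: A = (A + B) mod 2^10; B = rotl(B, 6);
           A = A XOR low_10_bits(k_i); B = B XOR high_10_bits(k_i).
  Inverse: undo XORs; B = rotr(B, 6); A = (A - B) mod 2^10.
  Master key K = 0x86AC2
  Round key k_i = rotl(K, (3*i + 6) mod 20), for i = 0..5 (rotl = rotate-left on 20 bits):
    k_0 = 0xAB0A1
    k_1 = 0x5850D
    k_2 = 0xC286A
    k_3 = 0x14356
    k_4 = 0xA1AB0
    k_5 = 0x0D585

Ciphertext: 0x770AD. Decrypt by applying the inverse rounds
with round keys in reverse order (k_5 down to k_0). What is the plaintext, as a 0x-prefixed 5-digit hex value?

0x9CCB8

s_0 = ciphertext = 0x770AD
s_1 = InvRound(s_0, k_5) = 0xB5D82
s_2 = InvRound(s_1, k_4) = 0x06C4C
s_3 = InvRound(s_2, k_3) = 0x635C0
s_4 = InvRound(s_3, k_2) = 0x4F0AB
s_5 = InvRound(s_4, k_1) = 0xE28A7
s_6 = InvRound(s_5, k_0) = 0x9CCB8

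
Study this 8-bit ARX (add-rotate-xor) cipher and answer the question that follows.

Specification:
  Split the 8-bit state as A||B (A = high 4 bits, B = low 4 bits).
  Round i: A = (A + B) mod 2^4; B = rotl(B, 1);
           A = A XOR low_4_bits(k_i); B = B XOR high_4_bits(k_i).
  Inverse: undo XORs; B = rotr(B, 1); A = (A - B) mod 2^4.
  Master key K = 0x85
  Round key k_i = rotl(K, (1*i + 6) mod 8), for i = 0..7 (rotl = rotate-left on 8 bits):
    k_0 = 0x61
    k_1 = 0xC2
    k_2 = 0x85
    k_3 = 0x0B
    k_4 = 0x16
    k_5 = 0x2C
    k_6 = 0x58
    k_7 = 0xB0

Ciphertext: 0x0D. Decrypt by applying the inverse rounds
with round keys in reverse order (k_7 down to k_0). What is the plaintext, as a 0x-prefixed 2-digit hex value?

s_0 = ciphertext = 0x0D
s_1 = InvRound(s_0, k_7) = 0xD3
s_2 = InvRound(s_1, k_6) = 0x23
s_3 = InvRound(s_2, k_5) = 0x68
s_4 = InvRound(s_3, k_4) = 0x4C
s_5 = InvRound(s_4, k_3) = 0x96
s_6 = InvRound(s_5, k_2) = 0x57
s_7 = InvRound(s_6, k_1) = 0xAD
s_8 = InvRound(s_7, k_0) = 0xED

0xED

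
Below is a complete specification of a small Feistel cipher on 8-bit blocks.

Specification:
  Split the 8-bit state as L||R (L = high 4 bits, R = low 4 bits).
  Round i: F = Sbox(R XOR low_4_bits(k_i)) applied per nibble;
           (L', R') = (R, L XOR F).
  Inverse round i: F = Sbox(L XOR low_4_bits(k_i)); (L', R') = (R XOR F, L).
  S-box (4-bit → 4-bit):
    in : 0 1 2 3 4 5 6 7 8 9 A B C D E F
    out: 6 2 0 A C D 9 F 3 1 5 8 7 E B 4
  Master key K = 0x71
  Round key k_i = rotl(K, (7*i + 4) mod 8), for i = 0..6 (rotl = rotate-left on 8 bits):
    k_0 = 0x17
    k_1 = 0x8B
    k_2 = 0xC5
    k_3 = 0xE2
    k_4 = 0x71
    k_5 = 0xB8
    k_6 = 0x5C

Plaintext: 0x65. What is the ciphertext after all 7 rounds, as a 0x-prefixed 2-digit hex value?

s_0 = plaintext = 0x65
s_1 = Round(s_0, k_0) = 0x56
s_2 = Round(s_1, k_1) = 0x6B
s_3 = Round(s_2, k_2) = 0xBD
s_4 = Round(s_3, k_3) = 0xDF
s_5 = Round(s_4, k_4) = 0xF6
s_6 = Round(s_5, k_5) = 0x64
s_7 = Round(s_6, k_6) = 0x45

0x45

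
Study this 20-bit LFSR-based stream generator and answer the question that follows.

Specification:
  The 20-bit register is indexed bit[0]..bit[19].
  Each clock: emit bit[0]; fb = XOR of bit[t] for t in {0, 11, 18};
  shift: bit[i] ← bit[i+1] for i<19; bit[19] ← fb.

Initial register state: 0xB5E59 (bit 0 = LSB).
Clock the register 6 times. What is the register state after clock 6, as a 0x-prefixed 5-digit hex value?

0xC2D79

reg_0 = 0xB5E59
clock 1: out=1, reg = 0x5AF2C
clock 2: out=0, reg = 0x2D796
clock 3: out=0, reg = 0x16BCB
clock 4: out=1, reg = 0x0B5E5
clock 5: out=1, reg = 0x85AF2
clock 6: out=0, reg = 0xC2D79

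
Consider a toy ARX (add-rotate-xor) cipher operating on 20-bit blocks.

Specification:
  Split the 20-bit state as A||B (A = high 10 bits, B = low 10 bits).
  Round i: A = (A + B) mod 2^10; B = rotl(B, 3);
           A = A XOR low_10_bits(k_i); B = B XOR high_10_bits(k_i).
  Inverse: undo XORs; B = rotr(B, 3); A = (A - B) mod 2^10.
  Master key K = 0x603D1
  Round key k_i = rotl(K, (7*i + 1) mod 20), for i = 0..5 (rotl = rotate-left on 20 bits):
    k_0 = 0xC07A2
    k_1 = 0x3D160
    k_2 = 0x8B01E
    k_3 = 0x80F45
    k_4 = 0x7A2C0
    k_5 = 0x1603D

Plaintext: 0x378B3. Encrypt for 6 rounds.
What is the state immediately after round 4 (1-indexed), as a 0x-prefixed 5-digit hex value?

0x88F24

s_0 = plaintext = 0x378B3
s_1 = Round(s_0, k_0) = 0x8CE98
s_2 = Round(s_1, k_1) = 0x6AC31
s_3 = Round(s_2, k_2) = 0x70BA4
s_4 = Round(s_3, k_3) = 0x88F24
s_5 = Round(s_4, k_4) = 0xE1CCE
s_6 = Round(s_5, k_5) = 0x1A229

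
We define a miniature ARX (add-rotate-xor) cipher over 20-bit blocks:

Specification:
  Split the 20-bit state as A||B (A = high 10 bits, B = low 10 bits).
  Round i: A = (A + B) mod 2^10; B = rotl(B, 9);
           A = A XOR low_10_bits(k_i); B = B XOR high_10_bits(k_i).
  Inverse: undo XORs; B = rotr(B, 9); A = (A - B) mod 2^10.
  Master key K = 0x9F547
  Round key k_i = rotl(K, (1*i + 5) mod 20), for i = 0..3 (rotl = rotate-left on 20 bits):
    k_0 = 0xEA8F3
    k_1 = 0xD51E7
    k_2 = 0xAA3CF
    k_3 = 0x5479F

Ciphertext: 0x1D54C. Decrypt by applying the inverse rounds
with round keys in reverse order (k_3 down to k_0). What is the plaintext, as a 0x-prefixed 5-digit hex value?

s_0 = ciphertext = 0x1D54C
s_1 = InvRound(s_0, k_3) = 0xEC03A
s_2 = InvRound(s_1, k_2) = 0xD6925
s_3 = InvRound(s_2, k_1) = 0x768E3
s_4 = InvRound(s_3, k_0) = 0xA5A93

0xA5A93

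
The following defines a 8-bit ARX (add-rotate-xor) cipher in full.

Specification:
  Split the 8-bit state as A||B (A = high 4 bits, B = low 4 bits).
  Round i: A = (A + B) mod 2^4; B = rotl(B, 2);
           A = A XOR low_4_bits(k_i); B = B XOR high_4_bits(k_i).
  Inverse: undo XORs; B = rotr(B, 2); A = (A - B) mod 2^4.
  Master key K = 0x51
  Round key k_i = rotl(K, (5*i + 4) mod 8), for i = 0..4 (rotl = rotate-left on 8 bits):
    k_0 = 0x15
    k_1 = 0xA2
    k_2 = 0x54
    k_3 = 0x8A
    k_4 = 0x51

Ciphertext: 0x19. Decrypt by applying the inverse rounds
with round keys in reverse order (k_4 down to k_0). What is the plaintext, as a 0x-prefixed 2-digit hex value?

s_0 = ciphertext = 0x19
s_1 = InvRound(s_0, k_4) = 0xD3
s_2 = InvRound(s_1, k_3) = 0x9E
s_3 = InvRound(s_2, k_2) = 0xFE
s_4 = InvRound(s_3, k_1) = 0xC1
s_5 = InvRound(s_4, k_0) = 0x90

0x90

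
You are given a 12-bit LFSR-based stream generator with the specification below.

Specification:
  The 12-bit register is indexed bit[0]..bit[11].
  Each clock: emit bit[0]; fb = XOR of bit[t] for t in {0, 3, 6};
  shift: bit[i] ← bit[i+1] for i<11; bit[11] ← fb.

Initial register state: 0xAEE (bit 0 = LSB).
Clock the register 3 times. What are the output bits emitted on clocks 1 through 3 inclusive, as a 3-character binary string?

011

reg_0 = 0xAEE
clock 1: out=0, reg = 0x577
clock 2: out=1, reg = 0x2BB
clock 3: out=1, reg = 0x15D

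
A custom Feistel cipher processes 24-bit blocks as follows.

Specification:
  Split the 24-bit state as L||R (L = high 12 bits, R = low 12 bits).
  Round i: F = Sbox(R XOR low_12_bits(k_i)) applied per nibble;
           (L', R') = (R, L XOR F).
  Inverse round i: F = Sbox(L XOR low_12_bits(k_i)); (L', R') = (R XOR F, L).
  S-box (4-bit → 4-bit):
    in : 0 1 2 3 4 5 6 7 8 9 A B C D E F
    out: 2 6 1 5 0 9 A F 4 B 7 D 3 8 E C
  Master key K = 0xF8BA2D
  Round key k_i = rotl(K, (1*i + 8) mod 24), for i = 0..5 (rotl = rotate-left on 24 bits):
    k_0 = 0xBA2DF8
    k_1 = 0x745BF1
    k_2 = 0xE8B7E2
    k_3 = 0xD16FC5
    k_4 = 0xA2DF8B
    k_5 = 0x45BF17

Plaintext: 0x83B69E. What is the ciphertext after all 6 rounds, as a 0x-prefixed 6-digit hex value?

s_0 = plaintext = 0x83B69E
s_1 = Round(s_0, k_0) = 0x69E591
s_2 = Round(s_1, k_1) = 0x59183C
s_3 = Round(s_2, k_2) = 0x83C91F
s_4 = Round(s_3, k_3) = 0x91F2BB
s_5 = Round(s_4, k_4) = 0x2BB14D
s_6 = Round(s_5, k_5) = 0x14DC2C

0x14DC2C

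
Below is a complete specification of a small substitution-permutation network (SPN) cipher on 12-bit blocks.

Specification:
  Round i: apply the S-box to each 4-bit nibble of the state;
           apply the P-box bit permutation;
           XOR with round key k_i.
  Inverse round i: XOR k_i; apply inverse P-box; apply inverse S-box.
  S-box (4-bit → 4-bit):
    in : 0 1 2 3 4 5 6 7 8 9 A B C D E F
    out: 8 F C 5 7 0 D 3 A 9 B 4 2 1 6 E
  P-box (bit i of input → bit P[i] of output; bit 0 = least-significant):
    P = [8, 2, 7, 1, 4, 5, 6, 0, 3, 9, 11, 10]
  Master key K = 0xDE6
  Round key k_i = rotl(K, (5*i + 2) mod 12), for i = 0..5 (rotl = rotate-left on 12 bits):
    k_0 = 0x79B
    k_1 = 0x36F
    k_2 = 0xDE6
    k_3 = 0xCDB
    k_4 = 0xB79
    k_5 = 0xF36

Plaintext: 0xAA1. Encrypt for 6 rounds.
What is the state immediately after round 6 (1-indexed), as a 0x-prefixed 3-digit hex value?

s_0 = plaintext = 0xAA1
s_1 = Round(s_0, k_0) = 0x024
s_2 = Round(s_1, k_1) = 0x6AA
s_3 = Round(s_2, k_2) = 0x0D9
s_4 = Round(s_3, k_3) = 0x9C9
s_5 = Round(s_4, k_4) = 0xE53
s_6 = Round(s_5, k_5) = 0x4B6

0x4B6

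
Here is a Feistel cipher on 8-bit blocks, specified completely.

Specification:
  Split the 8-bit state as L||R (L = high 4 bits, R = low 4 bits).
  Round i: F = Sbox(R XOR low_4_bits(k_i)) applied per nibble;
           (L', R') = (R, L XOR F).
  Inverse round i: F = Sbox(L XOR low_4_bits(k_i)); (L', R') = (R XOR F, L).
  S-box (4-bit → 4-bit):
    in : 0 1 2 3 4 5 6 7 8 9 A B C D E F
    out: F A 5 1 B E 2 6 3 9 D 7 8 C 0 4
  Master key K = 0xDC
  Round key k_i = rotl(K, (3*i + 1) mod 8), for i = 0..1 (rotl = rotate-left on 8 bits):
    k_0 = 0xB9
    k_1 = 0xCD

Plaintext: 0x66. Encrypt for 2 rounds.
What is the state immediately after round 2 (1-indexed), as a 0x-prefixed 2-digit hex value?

s_0 = plaintext = 0x66
s_1 = Round(s_0, k_0) = 0x62
s_2 = Round(s_1, k_1) = 0x22

0x22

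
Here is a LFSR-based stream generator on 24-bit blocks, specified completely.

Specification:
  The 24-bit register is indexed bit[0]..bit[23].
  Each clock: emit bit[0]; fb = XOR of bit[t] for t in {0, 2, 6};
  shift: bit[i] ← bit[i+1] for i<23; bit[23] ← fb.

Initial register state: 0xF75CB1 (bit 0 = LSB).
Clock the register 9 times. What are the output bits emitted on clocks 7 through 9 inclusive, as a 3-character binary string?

reg_0 = 0xF75CB1
clock 1: out=1, reg = 0xFBAE58
clock 2: out=0, reg = 0xFDD72C
clock 3: out=0, reg = 0xFEEB96
clock 4: out=0, reg = 0xFF75CB
clock 5: out=1, reg = 0x7FBAE5
clock 6: out=1, reg = 0xBFDD72
clock 7: out=0, reg = 0xDFEEB9
clock 8: out=1, reg = 0xEFF75C
clock 9: out=0, reg = 0x77FBAE

010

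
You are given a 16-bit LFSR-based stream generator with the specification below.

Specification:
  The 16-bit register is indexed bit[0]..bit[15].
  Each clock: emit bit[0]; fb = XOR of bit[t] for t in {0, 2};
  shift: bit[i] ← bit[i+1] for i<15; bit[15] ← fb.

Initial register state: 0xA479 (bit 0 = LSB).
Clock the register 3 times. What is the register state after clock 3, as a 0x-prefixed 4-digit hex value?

0xF48F

reg_0 = 0xA479
clock 1: out=1, reg = 0xD23C
clock 2: out=0, reg = 0xE91E
clock 3: out=0, reg = 0xF48F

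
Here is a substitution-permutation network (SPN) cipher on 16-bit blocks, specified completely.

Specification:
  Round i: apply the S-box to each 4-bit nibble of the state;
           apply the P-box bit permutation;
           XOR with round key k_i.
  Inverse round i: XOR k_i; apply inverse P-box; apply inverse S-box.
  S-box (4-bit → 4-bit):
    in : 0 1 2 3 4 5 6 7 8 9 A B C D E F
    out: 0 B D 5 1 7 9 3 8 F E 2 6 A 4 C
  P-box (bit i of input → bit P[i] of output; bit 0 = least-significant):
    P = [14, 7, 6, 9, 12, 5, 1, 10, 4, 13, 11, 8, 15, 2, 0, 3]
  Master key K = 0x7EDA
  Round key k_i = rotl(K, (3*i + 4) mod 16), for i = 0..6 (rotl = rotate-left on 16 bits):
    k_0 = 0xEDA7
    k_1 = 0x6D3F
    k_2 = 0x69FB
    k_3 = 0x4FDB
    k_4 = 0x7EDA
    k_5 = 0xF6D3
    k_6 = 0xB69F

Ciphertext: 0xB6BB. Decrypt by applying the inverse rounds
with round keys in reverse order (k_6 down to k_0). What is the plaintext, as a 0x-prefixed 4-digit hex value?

s_0 = ciphertext = 0xB6BB
s_1 = InvRound(s_0, k_6) = 0xB0B0
s_2 = InvRound(s_1, k_5) = 0xE0A2
s_3 = InvRound(s_2, k_4) = 0x631F
s_4 = InvRound(s_3, k_3) = 0xBC8C
s_5 = InvRound(s_4, k_2) = 0x5693
s_6 = InvRound(s_5, k_1) = 0xDA7D
s_7 = InvRound(s_6, k_0) = 0x812A

0x812A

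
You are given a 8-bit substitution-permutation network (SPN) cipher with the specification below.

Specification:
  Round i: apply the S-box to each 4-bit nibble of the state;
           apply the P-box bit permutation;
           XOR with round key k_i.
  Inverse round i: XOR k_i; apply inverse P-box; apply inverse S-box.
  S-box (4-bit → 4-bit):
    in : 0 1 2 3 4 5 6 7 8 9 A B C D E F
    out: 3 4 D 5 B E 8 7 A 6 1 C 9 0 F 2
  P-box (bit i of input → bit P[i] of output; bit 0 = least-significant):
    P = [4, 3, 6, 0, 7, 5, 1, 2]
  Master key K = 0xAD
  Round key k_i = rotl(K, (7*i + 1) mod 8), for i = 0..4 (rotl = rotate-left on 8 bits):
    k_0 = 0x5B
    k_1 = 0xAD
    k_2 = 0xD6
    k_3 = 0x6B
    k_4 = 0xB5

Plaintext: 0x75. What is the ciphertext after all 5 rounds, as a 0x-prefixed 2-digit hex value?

0xCB

s_0 = plaintext = 0x75
s_1 = Round(s_0, k_0) = 0xB0
s_2 = Round(s_1, k_1) = 0xB3
s_3 = Round(s_2, k_2) = 0x80
s_4 = Round(s_3, k_3) = 0x57
s_5 = Round(s_4, k_4) = 0xCB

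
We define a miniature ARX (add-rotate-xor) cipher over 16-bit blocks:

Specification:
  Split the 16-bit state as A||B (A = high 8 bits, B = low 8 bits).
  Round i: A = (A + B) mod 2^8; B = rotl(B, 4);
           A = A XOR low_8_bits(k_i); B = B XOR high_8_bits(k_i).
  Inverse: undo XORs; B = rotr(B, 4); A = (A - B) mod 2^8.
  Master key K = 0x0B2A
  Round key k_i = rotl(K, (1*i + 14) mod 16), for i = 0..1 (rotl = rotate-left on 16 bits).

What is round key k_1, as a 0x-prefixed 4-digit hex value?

K = 0x0B2A
k_0 = rotl(K, (1*0+14) mod 16) = rotl(K, 14) = 0x82CA
k_1 = rotl(K, (1*1+14) mod 16) = rotl(K, 15) = 0x0595

0x0595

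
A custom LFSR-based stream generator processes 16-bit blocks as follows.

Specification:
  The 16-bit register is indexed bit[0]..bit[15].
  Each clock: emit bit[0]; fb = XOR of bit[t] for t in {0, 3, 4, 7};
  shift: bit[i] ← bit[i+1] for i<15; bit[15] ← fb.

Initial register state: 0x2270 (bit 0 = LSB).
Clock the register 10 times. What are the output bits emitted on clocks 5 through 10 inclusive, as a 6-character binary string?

reg_0 = 0x2270
clock 1: out=0, reg = 0x9138
clock 2: out=0, reg = 0x489C
clock 3: out=0, reg = 0xA44E
clock 4: out=0, reg = 0xD227
clock 5: out=1, reg = 0xE913
clock 6: out=1, reg = 0x7489
clock 7: out=1, reg = 0xBA44
clock 8: out=0, reg = 0x5D22
clock 9: out=0, reg = 0x2E91
clock 10: out=1, reg = 0x9748

111001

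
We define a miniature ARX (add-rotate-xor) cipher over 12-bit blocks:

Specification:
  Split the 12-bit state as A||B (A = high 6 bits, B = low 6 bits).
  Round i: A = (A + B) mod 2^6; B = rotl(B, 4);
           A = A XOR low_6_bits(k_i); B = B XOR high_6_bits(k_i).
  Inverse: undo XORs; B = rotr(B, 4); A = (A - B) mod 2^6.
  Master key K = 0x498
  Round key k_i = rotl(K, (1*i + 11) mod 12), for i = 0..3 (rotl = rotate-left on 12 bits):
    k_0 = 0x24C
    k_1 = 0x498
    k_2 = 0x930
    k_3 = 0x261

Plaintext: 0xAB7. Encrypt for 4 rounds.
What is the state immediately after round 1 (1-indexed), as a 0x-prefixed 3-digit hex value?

0xB74

s_0 = plaintext = 0xAB7
s_1 = Round(s_0, k_0) = 0xB74
s_2 = Round(s_1, k_1) = 0xE5F
s_3 = Round(s_2, k_2) = 0xA13
s_4 = Round(s_3, k_3) = 0x6BD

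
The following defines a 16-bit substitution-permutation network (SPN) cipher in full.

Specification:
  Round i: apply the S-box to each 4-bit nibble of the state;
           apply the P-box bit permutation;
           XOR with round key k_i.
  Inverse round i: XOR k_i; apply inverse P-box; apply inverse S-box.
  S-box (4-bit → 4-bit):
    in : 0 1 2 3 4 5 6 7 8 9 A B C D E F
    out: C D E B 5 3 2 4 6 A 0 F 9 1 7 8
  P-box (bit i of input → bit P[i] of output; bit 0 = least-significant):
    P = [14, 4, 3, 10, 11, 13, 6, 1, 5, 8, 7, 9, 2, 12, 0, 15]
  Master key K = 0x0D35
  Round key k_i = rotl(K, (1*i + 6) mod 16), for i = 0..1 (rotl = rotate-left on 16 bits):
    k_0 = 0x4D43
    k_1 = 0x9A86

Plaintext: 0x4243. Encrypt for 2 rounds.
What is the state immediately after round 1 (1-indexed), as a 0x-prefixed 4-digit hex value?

0x0296

s_0 = plaintext = 0x4243
s_1 = Round(s_0, k_0) = 0x0296
s_2 = Round(s_1, k_1) = 0x3915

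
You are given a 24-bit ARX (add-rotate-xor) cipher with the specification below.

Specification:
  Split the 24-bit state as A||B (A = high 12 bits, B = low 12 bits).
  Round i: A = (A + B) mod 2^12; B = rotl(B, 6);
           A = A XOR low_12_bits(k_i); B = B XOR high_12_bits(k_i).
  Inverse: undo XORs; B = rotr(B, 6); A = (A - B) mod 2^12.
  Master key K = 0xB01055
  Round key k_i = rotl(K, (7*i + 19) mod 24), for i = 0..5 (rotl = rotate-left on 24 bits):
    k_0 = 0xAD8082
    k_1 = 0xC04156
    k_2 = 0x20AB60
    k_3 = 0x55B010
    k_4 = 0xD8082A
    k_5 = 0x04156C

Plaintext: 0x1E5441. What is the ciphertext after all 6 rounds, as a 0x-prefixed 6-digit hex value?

s_0 = plaintext = 0x1E5441
s_1 = Round(s_0, k_0) = 0x6A4A89
s_2 = Round(s_1, k_1) = 0x07BE6E
s_3 = Round(s_2, k_2) = 0x5899B3
s_4 = Round(s_3, k_3) = 0xF2C9BD
s_5 = Round(s_4, k_4) = 0x0C32E6
s_6 = Round(s_5, k_5) = 0x6C59CA

0x6C59CA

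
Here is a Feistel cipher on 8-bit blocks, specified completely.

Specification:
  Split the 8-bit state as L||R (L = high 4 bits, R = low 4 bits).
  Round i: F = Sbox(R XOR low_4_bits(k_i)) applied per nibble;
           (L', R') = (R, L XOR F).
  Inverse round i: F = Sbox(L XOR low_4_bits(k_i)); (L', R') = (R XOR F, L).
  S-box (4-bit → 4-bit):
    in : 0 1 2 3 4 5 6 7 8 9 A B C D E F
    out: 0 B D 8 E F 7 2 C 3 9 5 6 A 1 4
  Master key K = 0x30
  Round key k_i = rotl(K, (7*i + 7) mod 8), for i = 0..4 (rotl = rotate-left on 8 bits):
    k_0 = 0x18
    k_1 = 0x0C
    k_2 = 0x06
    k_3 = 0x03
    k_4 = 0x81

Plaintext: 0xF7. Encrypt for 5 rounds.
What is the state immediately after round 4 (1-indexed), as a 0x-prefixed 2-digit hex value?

0x35

s_0 = plaintext = 0xF7
s_1 = Round(s_0, k_0) = 0x7B
s_2 = Round(s_1, k_1) = 0xB5
s_3 = Round(s_2, k_2) = 0x53
s_4 = Round(s_3, k_3) = 0x35
s_5 = Round(s_4, k_4) = 0x5D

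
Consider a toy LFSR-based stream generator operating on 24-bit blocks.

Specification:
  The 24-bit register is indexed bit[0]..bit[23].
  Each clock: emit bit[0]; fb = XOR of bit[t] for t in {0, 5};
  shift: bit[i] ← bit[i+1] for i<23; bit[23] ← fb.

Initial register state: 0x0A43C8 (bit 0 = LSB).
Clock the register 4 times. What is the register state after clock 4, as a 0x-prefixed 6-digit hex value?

0x60A43C

reg_0 = 0x0A43C8
clock 1: out=0, reg = 0x0521E4
clock 2: out=0, reg = 0x8290F2
clock 3: out=0, reg = 0xC14879
clock 4: out=1, reg = 0x60A43C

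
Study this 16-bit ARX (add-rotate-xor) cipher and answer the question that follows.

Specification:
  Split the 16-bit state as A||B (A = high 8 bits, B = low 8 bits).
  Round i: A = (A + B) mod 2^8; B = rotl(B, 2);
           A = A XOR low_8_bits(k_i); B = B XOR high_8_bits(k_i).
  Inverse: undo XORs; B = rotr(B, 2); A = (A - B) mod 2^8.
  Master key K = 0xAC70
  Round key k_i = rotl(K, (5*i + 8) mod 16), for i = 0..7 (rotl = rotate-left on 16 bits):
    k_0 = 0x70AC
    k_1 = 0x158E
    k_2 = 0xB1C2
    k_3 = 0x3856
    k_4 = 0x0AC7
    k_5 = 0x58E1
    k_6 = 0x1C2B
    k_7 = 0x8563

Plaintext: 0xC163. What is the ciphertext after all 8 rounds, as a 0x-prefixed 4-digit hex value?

0x4C22

s_0 = plaintext = 0xC163
s_1 = Round(s_0, k_0) = 0x88FD
s_2 = Round(s_1, k_1) = 0x0BE2
s_3 = Round(s_2, k_2) = 0x2F3A
s_4 = Round(s_3, k_3) = 0x3FD0
s_5 = Round(s_4, k_4) = 0xC849
s_6 = Round(s_5, k_5) = 0xF07D
s_7 = Round(s_6, k_6) = 0x46E9
s_8 = Round(s_7, k_7) = 0x4C22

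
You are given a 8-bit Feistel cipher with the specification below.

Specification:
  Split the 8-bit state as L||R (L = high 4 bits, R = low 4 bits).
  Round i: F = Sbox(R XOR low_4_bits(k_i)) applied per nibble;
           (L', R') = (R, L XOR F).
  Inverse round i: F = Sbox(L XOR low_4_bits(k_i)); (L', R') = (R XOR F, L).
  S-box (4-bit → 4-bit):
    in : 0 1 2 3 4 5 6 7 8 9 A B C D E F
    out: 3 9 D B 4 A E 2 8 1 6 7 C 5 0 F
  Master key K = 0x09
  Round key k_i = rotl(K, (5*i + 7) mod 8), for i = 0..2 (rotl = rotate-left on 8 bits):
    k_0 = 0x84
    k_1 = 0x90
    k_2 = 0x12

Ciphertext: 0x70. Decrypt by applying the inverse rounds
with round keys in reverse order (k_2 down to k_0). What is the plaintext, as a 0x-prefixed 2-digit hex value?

0x01

s_0 = ciphertext = 0x70
s_1 = InvRound(s_0, k_2) = 0xA7
s_2 = InvRound(s_1, k_1) = 0x1A
s_3 = InvRound(s_2, k_0) = 0x01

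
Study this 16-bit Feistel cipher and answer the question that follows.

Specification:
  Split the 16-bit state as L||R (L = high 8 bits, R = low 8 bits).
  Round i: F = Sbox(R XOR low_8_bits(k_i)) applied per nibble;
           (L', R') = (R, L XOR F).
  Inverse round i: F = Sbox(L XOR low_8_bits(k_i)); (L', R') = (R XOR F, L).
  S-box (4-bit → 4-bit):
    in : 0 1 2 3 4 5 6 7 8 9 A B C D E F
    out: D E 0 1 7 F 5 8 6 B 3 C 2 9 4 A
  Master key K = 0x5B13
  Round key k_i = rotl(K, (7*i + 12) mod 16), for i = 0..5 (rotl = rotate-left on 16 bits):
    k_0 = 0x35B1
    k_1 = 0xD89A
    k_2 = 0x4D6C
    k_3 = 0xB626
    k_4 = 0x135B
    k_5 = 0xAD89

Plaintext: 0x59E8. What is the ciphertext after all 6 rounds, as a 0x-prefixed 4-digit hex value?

0xD215

s_0 = plaintext = 0x59E8
s_1 = Round(s_0, k_0) = 0xE8A2
s_2 = Round(s_1, k_1) = 0xA2FE
s_3 = Round(s_2, k_2) = 0xFE12
s_4 = Round(s_3, k_3) = 0x12E9
s_5 = Round(s_4, k_4) = 0xE9D2
s_6 = Round(s_5, k_5) = 0xD215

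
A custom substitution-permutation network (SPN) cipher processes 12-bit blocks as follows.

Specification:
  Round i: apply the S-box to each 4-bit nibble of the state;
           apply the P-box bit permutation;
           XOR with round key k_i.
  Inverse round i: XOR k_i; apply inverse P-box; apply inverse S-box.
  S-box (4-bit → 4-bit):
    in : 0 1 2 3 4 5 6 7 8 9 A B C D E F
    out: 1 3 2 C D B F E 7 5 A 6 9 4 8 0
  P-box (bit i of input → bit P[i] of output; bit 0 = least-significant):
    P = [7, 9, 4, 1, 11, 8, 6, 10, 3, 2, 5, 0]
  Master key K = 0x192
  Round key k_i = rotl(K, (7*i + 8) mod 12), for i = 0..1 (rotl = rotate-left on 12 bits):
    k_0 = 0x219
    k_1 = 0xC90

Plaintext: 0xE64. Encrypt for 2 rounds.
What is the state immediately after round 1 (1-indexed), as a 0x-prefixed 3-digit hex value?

0xFCA

s_0 = plaintext = 0xE64
s_1 = Round(s_0, k_0) = 0xFCA
s_2 = Round(s_1, k_1) = 0x292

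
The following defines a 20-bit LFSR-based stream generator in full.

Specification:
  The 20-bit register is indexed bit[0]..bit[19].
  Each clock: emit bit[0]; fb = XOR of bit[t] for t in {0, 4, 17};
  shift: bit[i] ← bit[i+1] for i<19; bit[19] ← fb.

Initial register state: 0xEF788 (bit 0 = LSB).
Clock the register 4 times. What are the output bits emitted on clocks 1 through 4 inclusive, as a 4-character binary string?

reg_0 = 0xEF788
clock 1: out=0, reg = 0xF7BC4
clock 2: out=0, reg = 0xFBDE2
clock 3: out=0, reg = 0xFDEF1
clock 4: out=1, reg = 0xFEF78

0001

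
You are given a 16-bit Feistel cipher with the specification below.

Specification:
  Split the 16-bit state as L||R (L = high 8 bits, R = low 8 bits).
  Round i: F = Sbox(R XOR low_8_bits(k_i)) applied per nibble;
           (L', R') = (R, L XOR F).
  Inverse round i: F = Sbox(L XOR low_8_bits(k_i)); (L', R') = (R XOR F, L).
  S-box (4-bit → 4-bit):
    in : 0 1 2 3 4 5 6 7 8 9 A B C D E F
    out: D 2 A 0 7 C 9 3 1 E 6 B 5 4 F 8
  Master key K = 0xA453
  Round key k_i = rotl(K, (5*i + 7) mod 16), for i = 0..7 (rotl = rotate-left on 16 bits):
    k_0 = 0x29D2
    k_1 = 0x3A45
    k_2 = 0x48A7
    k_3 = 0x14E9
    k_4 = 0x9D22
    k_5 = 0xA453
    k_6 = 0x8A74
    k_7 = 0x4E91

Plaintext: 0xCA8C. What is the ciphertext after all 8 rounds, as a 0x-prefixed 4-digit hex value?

0x821E

s_0 = plaintext = 0xCA8C
s_1 = Round(s_0, k_0) = 0x8C05
s_2 = Round(s_1, k_1) = 0x05F1
s_3 = Round(s_2, k_2) = 0xF1CC
s_4 = Round(s_3, k_3) = 0xCC5D
s_5 = Round(s_4, k_4) = 0x5DF4
s_6 = Round(s_5, k_5) = 0xF43E
s_7 = Round(s_6, k_6) = 0x3E82
s_8 = Round(s_7, k_7) = 0x821E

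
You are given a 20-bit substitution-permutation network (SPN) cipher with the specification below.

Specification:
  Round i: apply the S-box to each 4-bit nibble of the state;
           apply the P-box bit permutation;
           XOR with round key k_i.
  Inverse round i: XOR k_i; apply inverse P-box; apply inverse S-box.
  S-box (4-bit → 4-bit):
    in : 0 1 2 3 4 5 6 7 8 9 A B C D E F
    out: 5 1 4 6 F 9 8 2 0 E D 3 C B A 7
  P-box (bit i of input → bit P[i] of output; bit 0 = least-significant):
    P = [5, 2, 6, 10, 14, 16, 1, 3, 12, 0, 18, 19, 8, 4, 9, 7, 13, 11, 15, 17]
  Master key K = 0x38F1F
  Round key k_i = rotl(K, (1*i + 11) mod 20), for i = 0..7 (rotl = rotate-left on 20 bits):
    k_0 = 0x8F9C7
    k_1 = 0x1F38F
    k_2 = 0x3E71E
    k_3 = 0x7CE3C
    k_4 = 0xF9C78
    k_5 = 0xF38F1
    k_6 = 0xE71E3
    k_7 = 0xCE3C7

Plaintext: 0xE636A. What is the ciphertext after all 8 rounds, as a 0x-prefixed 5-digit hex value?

0xDD59B

s_0 = plaintext = 0xE636A
s_1 = Round(s_0, k_0) = 0xEF52E
s_2 = Round(s_1, k_1) = 0xBEC99
s_3 = Round(s_2, k_2) = 0xECBC0
s_4 = Round(s_3, k_3) = 0x5D4D7
s_5 = Round(s_4, k_4) = 0x0EDE5
s_6 = Round(s_5, k_5) = 0x68C48
s_7 = Round(s_6, k_6) = 0x131E9
s_8 = Round(s_7, k_7) = 0xDD59B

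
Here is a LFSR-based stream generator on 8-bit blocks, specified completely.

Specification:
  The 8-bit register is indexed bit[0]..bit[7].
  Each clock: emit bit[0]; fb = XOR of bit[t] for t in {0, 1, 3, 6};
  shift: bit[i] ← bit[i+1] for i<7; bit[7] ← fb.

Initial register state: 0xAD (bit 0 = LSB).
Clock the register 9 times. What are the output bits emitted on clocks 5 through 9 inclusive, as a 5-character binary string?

reg_0 = 0xAD
clock 1: out=1, reg = 0x56
clock 2: out=0, reg = 0x2B
clock 3: out=1, reg = 0x95
clock 4: out=1, reg = 0xCA
clock 5: out=0, reg = 0xE5
clock 6: out=1, reg = 0x72
clock 7: out=0, reg = 0x39
clock 8: out=1, reg = 0x1C
clock 9: out=0, reg = 0x8E

01010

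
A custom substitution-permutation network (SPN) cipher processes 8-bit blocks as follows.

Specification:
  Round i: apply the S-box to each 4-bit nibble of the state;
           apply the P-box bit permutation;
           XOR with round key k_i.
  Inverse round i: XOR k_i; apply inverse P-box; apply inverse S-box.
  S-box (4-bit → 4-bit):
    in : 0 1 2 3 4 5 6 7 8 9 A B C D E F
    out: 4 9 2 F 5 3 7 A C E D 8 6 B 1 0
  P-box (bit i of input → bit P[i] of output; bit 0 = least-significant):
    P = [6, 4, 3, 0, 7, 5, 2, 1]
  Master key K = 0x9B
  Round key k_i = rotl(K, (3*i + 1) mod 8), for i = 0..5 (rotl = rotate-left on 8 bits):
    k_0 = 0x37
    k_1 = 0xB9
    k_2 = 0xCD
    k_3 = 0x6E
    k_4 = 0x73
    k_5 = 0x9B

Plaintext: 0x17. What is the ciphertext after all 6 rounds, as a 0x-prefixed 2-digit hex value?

0x40

s_0 = plaintext = 0x17
s_1 = Round(s_0, k_0) = 0xA4
s_2 = Round(s_1, k_1) = 0x77
s_3 = Round(s_2, k_2) = 0xFE
s_4 = Round(s_3, k_3) = 0x2E
s_5 = Round(s_4, k_4) = 0x13
s_6 = Round(s_5, k_5) = 0x40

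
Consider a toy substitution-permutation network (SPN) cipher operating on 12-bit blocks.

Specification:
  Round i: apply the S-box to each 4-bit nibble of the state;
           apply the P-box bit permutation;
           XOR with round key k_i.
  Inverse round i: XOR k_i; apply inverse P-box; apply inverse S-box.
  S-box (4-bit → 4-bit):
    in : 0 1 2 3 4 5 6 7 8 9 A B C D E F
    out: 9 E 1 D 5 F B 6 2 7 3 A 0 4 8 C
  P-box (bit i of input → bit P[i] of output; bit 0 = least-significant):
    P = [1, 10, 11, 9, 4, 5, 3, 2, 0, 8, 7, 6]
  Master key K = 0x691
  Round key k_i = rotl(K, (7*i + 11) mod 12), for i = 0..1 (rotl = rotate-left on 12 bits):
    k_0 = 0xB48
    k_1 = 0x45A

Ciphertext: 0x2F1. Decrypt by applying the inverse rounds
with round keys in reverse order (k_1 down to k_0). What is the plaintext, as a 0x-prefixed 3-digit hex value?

s_0 = ciphertext = 0x2F1
s_1 = InvRound(s_0, k_1) = 0x476
s_2 = InvRound(s_1, k_0) = 0x855

0x855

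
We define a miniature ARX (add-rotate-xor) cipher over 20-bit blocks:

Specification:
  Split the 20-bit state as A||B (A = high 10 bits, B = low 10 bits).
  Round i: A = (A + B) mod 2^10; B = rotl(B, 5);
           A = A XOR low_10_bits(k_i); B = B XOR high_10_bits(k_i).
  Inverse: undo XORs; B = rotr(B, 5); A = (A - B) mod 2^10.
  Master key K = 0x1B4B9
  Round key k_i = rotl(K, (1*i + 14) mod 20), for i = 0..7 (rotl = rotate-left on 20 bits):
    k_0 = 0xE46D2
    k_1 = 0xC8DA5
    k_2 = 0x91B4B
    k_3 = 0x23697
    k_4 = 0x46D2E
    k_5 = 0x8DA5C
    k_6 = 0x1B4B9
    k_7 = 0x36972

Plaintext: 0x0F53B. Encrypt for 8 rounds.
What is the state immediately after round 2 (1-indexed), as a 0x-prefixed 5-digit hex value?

0x41C24

s_0 = plaintext = 0x0F53B
s_1 = Round(s_0, k_0) = 0xEA8F8
s_2 = Round(s_1, k_1) = 0x41C24
s_3 = Round(s_2, k_2) = 0x982C7
s_4 = Round(s_3, k_3) = 0xEC07B
s_5 = Round(s_4, k_4) = 0x41678
s_6 = Round(s_5, k_5) = 0x48525
s_7 = Round(s_6, k_6) = 0xBFCC4
s_8 = Round(s_7, k_7) = 0xAC45C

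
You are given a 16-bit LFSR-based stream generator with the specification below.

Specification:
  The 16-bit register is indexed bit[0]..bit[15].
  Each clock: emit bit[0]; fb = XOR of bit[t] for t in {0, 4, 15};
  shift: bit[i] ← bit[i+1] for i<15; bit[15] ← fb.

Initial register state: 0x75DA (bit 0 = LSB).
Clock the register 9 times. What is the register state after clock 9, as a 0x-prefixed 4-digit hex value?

reg_0 = 0x75DA
clock 1: out=0, reg = 0xBAED
clock 2: out=1, reg = 0x5D76
clock 3: out=0, reg = 0xAEBB
clock 4: out=1, reg = 0xD75D
clock 5: out=1, reg = 0xEBAE
clock 6: out=0, reg = 0xF5D7
clock 7: out=1, reg = 0xFAEB
clock 8: out=1, reg = 0x7D75
clock 9: out=1, reg = 0x3EBA

0x3EBA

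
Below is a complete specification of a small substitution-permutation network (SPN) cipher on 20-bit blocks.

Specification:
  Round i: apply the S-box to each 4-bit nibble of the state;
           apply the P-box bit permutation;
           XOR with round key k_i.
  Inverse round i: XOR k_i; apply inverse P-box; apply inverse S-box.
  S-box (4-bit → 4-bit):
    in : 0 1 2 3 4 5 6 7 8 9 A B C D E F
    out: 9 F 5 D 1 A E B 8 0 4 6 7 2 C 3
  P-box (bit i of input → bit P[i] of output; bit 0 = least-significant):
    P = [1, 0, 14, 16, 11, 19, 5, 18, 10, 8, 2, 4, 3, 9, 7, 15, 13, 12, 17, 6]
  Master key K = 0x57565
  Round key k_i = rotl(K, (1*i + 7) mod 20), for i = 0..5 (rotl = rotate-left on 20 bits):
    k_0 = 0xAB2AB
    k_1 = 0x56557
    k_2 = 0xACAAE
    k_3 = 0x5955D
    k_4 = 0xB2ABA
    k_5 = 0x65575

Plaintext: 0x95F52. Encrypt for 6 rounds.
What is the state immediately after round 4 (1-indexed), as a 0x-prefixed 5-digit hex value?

0xED242

s_0 = plaintext = 0x95F52
s_1 = Round(s_0, k_0) = 0x675A9
s_2 = Round(s_1, k_1) = 0x7F62F
s_3 = Round(s_2, k_2) = 0xAF1D1
s_4 = Round(s_3, k_3) = 0xED242
s_5 = Round(s_4, k_4) = 0x964FC
s_6 = Round(s_5, k_5) = 0xE9BF6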